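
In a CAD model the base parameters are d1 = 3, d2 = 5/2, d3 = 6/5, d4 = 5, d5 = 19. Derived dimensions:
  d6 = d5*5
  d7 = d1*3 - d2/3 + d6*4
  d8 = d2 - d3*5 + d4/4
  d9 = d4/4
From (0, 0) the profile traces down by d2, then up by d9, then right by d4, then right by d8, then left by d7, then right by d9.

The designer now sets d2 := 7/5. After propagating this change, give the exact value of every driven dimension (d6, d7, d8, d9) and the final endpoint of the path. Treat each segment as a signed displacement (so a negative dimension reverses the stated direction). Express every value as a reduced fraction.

Apply edit: d2 := 7/5
  d6 = d5*5 = 95
  d7 = d1*3 - d2/3 + d6*4 = 5828/15
  d8 = d2 - d3*5 + d4/4 = -67/20
  d9 = d4/4 = 5/4
Walk from origin (0, 0):
  seg 1: down by d2 = 7/5 → (0, -7/5)
  seg 2: up by d9 = 5/4 → (0, -3/20)
  seg 3: right by d4 = 5 → (5, -3/20)
  seg 4: right by d8 = -67/20 → (33/20, -3/20)
  seg 5: left by d7 = 5828/15 → (-23213/60, -3/20)
  seg 6: right by d9 = 5/4 → (-11569/30, -3/20)

d6 = 95
d7 = 5828/15
d8 = -67/20
d9 = 5/4
endpoint = (-11569/30, -3/20)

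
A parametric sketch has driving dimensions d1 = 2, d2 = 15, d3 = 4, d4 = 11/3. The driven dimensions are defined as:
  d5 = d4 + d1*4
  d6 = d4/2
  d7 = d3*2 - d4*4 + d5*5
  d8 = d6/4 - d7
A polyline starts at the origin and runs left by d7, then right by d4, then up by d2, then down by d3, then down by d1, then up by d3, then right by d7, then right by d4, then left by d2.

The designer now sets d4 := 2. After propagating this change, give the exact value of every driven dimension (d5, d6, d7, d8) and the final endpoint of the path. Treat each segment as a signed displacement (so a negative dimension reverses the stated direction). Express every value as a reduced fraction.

d5 = 10
d6 = 1
d7 = 50
d8 = -199/4
endpoint = (-11, 13)

Apply edit: d4 := 2
  d5 = d4 + d1*4 = 10
  d6 = d4/2 = 1
  d7 = d3*2 - d4*4 + d5*5 = 50
  d8 = d6/4 - d7 = -199/4
Walk from origin (0, 0):
  seg 1: left by d7 = 50 → (-50, 0)
  seg 2: right by d4 = 2 → (-48, 0)
  seg 3: up by d2 = 15 → (-48, 15)
  seg 4: down by d3 = 4 → (-48, 11)
  seg 5: down by d1 = 2 → (-48, 9)
  seg 6: up by d3 = 4 → (-48, 13)
  seg 7: right by d7 = 50 → (2, 13)
  seg 8: right by d4 = 2 → (4, 13)
  seg 9: left by d2 = 15 → (-11, 13)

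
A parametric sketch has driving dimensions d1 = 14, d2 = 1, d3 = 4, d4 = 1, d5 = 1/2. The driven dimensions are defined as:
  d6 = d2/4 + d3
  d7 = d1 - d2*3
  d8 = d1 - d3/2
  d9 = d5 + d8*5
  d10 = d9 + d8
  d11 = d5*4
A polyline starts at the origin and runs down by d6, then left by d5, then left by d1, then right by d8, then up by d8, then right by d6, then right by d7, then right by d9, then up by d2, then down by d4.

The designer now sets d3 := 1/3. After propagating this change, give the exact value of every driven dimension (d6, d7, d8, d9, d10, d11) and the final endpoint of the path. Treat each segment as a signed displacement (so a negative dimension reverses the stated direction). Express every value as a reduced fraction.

Apply edit: d3 := 1/3
  d6 = d2/4 + d3 = 7/12
  d7 = d1 - d2*3 = 11
  d8 = d1 - d3/2 = 83/6
  d9 = d5 + d8*5 = 209/3
  d10 = d9 + d8 = 167/2
  d11 = d5*4 = 2
Walk from origin (0, 0):
  seg 1: down by d6 = 7/12 → (0, -7/12)
  seg 2: left by d5 = 1/2 → (-1/2, -7/12)
  seg 3: left by d1 = 14 → (-29/2, -7/12)
  seg 4: right by d8 = 83/6 → (-2/3, -7/12)
  seg 5: up by d8 = 83/6 → (-2/3, 53/4)
  seg 6: right by d6 = 7/12 → (-1/12, 53/4)
  seg 7: right by d7 = 11 → (131/12, 53/4)
  seg 8: right by d9 = 209/3 → (967/12, 53/4)
  seg 9: up by d2 = 1 → (967/12, 57/4)
  seg 10: down by d4 = 1 → (967/12, 53/4)

d6 = 7/12
d7 = 11
d8 = 83/6
d9 = 209/3
d10 = 167/2
d11 = 2
endpoint = (967/12, 53/4)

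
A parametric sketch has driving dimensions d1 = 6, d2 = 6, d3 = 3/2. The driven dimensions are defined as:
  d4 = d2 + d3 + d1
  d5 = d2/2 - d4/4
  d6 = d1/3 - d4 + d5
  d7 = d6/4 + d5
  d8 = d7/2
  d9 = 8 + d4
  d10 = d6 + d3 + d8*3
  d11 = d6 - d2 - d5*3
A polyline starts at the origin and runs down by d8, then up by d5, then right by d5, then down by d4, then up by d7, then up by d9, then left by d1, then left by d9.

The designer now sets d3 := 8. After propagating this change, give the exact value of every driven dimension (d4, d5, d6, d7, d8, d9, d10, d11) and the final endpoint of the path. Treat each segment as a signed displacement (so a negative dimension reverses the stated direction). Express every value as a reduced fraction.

d4 = 20
d5 = -2
d6 = -20
d7 = -7
d8 = -7/2
d9 = 28
d10 = -45/2
d11 = -20
endpoint = (-36, 5/2)

Apply edit: d3 := 8
  d4 = d2 + d3 + d1 = 20
  d5 = d2/2 - d4/4 = -2
  d6 = d1/3 - d4 + d5 = -20
  d7 = d6/4 + d5 = -7
  d8 = d7/2 = -7/2
  d9 = 8 + d4 = 28
  d10 = d6 + d3 + d8*3 = -45/2
  d11 = d6 - d2 - d5*3 = -20
Walk from origin (0, 0):
  seg 1: down by d8 = -7/2 → (0, 7/2)
  seg 2: up by d5 = -2 → (0, 3/2)
  seg 3: right by d5 = -2 → (-2, 3/2)
  seg 4: down by d4 = 20 → (-2, -37/2)
  seg 5: up by d7 = -7 → (-2, -51/2)
  seg 6: up by d9 = 28 → (-2, 5/2)
  seg 7: left by d1 = 6 → (-8, 5/2)
  seg 8: left by d9 = 28 → (-36, 5/2)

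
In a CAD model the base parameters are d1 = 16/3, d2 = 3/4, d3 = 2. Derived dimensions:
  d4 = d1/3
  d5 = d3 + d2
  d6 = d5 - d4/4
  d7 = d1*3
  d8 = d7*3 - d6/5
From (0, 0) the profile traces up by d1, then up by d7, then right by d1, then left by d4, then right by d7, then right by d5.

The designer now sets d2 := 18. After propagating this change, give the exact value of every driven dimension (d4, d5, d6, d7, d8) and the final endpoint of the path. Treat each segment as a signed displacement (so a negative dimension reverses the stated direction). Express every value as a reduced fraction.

Apply edit: d2 := 18
  d4 = d1/3 = 16/9
  d5 = d3 + d2 = 20
  d6 = d5 - d4/4 = 176/9
  d7 = d1*3 = 16
  d8 = d7*3 - d6/5 = 1984/45
Walk from origin (0, 0):
  seg 1: up by d1 = 16/3 → (0, 16/3)
  seg 2: up by d7 = 16 → (0, 64/3)
  seg 3: right by d1 = 16/3 → (16/3, 64/3)
  seg 4: left by d4 = 16/9 → (32/9, 64/3)
  seg 5: right by d7 = 16 → (176/9, 64/3)
  seg 6: right by d5 = 20 → (356/9, 64/3)

d4 = 16/9
d5 = 20
d6 = 176/9
d7 = 16
d8 = 1984/45
endpoint = (356/9, 64/3)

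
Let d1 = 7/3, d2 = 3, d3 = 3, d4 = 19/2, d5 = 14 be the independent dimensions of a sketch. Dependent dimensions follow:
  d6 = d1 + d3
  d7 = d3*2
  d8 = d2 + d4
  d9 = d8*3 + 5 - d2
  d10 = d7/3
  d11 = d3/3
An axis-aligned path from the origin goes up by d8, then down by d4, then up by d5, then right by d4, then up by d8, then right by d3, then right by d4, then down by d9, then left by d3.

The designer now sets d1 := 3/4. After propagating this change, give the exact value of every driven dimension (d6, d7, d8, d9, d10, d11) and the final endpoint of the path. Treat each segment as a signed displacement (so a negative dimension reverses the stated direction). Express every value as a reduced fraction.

Apply edit: d1 := 3/4
  d6 = d1 + d3 = 15/4
  d7 = d3*2 = 6
  d8 = d2 + d4 = 25/2
  d9 = d8*3 + 5 - d2 = 79/2
  d10 = d7/3 = 2
  d11 = d3/3 = 1
Walk from origin (0, 0):
  seg 1: up by d8 = 25/2 → (0, 25/2)
  seg 2: down by d4 = 19/2 → (0, 3)
  seg 3: up by d5 = 14 → (0, 17)
  seg 4: right by d4 = 19/2 → (19/2, 17)
  seg 5: up by d8 = 25/2 → (19/2, 59/2)
  seg 6: right by d3 = 3 → (25/2, 59/2)
  seg 7: right by d4 = 19/2 → (22, 59/2)
  seg 8: down by d9 = 79/2 → (22, -10)
  seg 9: left by d3 = 3 → (19, -10)

d6 = 15/4
d7 = 6
d8 = 25/2
d9 = 79/2
d10 = 2
d11 = 1
endpoint = (19, -10)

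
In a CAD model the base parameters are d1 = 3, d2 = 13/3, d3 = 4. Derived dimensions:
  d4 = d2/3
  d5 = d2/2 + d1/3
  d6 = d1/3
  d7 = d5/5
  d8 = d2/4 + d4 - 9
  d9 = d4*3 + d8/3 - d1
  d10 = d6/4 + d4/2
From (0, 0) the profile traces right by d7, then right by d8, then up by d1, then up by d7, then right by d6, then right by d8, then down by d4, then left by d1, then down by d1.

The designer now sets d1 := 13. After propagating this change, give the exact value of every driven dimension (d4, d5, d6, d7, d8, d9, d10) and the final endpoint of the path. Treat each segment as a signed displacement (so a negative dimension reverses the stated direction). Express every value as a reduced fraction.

d4 = 13/9
d5 = 13/2
d6 = 13/3
d7 = 13/10
d8 = -233/36
d9 = -1169/108
d10 = 65/36
endpoint = (-914/45, -13/90)

Apply edit: d1 := 13
  d4 = d2/3 = 13/9
  d5 = d2/2 + d1/3 = 13/2
  d6 = d1/3 = 13/3
  d7 = d5/5 = 13/10
  d8 = d2/4 + d4 - 9 = -233/36
  d9 = d4*3 + d8/3 - d1 = -1169/108
  d10 = d6/4 + d4/2 = 65/36
Walk from origin (0, 0):
  seg 1: right by d7 = 13/10 → (13/10, 0)
  seg 2: right by d8 = -233/36 → (-931/180, 0)
  seg 3: up by d1 = 13 → (-931/180, 13)
  seg 4: up by d7 = 13/10 → (-931/180, 143/10)
  seg 5: right by d6 = 13/3 → (-151/180, 143/10)
  seg 6: right by d8 = -233/36 → (-329/45, 143/10)
  seg 7: down by d4 = 13/9 → (-329/45, 1157/90)
  seg 8: left by d1 = 13 → (-914/45, 1157/90)
  seg 9: down by d1 = 13 → (-914/45, -13/90)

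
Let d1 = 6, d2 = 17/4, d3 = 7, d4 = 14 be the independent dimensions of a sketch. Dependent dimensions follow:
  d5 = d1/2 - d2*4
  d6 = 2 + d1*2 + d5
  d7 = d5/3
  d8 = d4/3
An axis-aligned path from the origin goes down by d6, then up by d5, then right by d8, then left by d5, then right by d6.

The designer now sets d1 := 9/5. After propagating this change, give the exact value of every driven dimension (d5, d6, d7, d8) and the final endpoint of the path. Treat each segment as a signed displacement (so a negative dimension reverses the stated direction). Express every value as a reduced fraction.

d5 = -161/10
d6 = -21/2
d7 = -161/30
d8 = 14/3
endpoint = (154/15, -28/5)

Apply edit: d1 := 9/5
  d5 = d1/2 - d2*4 = -161/10
  d6 = 2 + d1*2 + d5 = -21/2
  d7 = d5/3 = -161/30
  d8 = d4/3 = 14/3
Walk from origin (0, 0):
  seg 1: down by d6 = -21/2 → (0, 21/2)
  seg 2: up by d5 = -161/10 → (0, -28/5)
  seg 3: right by d8 = 14/3 → (14/3, -28/5)
  seg 4: left by d5 = -161/10 → (623/30, -28/5)
  seg 5: right by d6 = -21/2 → (154/15, -28/5)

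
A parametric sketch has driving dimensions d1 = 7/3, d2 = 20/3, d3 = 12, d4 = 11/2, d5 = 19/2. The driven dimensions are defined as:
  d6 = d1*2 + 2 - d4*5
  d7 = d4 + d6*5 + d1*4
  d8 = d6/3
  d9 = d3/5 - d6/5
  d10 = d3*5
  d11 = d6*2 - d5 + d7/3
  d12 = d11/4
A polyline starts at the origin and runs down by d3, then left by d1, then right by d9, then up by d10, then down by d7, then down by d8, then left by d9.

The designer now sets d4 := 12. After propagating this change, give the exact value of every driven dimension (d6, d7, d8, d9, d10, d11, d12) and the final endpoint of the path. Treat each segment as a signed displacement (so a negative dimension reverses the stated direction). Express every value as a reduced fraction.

Apply edit: d4 := 12
  d6 = d1*2 + 2 - d4*5 = -160/3
  d7 = d4 + d6*5 + d1*4 = -736/3
  d8 = d6/3 = -160/9
  d9 = d3/5 - d6/5 = 196/15
  d10 = d3*5 = 60
  d11 = d6*2 - d5 + d7/3 = -3563/18
  d12 = d11/4 = -3563/72
Walk from origin (0, 0):
  seg 1: down by d3 = 12 → (0, -12)
  seg 2: left by d1 = 7/3 → (-7/3, -12)
  seg 3: right by d9 = 196/15 → (161/15, -12)
  seg 4: up by d10 = 60 → (161/15, 48)
  seg 5: down by d7 = -736/3 → (161/15, 880/3)
  seg 6: down by d8 = -160/9 → (161/15, 2800/9)
  seg 7: left by d9 = 196/15 → (-7/3, 2800/9)

d6 = -160/3
d7 = -736/3
d8 = -160/9
d9 = 196/15
d10 = 60
d11 = -3563/18
d12 = -3563/72
endpoint = (-7/3, 2800/9)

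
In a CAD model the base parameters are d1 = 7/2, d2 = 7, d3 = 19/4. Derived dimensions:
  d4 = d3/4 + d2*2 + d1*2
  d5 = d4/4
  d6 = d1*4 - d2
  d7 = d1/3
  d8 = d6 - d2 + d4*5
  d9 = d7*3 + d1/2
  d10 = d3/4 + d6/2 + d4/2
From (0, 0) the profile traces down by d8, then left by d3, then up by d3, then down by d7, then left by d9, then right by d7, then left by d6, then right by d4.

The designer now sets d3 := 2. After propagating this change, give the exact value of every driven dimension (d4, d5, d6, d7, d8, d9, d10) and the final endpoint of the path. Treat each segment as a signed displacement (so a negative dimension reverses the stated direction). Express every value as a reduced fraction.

d4 = 43/2
d5 = 43/8
d6 = 7
d7 = 7/6
d8 = 215/2
d9 = 21/4
d10 = 59/4
endpoint = (101/12, -320/3)

Apply edit: d3 := 2
  d4 = d3/4 + d2*2 + d1*2 = 43/2
  d5 = d4/4 = 43/8
  d6 = d1*4 - d2 = 7
  d7 = d1/3 = 7/6
  d8 = d6 - d2 + d4*5 = 215/2
  d9 = d7*3 + d1/2 = 21/4
  d10 = d3/4 + d6/2 + d4/2 = 59/4
Walk from origin (0, 0):
  seg 1: down by d8 = 215/2 → (0, -215/2)
  seg 2: left by d3 = 2 → (-2, -215/2)
  seg 3: up by d3 = 2 → (-2, -211/2)
  seg 4: down by d7 = 7/6 → (-2, -320/3)
  seg 5: left by d9 = 21/4 → (-29/4, -320/3)
  seg 6: right by d7 = 7/6 → (-73/12, -320/3)
  seg 7: left by d6 = 7 → (-157/12, -320/3)
  seg 8: right by d4 = 43/2 → (101/12, -320/3)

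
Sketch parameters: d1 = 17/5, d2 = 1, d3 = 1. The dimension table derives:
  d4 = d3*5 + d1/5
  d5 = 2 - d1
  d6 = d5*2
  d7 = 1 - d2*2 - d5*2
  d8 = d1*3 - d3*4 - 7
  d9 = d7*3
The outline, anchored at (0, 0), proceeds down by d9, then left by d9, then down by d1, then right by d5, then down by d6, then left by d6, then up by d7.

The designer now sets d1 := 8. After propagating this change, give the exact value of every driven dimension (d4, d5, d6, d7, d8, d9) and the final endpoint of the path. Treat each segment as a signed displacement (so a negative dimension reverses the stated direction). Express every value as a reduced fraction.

d4 = 33/5
d5 = -6
d6 = -12
d7 = 11
d8 = 13
d9 = 33
endpoint = (-27, -18)

Apply edit: d1 := 8
  d4 = d3*5 + d1/5 = 33/5
  d5 = 2 - d1 = -6
  d6 = d5*2 = -12
  d7 = 1 - d2*2 - d5*2 = 11
  d8 = d1*3 - d3*4 - 7 = 13
  d9 = d7*3 = 33
Walk from origin (0, 0):
  seg 1: down by d9 = 33 → (0, -33)
  seg 2: left by d9 = 33 → (-33, -33)
  seg 3: down by d1 = 8 → (-33, -41)
  seg 4: right by d5 = -6 → (-39, -41)
  seg 5: down by d6 = -12 → (-39, -29)
  seg 6: left by d6 = -12 → (-27, -29)
  seg 7: up by d7 = 11 → (-27, -18)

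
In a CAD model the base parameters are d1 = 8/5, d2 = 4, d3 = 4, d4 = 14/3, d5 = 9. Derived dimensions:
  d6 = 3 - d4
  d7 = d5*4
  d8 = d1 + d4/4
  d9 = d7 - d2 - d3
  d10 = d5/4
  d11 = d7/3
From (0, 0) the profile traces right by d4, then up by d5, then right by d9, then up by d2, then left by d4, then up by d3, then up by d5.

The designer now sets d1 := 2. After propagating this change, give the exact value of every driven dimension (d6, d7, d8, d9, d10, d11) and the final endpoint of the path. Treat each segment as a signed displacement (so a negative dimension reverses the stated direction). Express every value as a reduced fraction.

d6 = -5/3
d7 = 36
d8 = 19/6
d9 = 28
d10 = 9/4
d11 = 12
endpoint = (28, 26)

Apply edit: d1 := 2
  d6 = 3 - d4 = -5/3
  d7 = d5*4 = 36
  d8 = d1 + d4/4 = 19/6
  d9 = d7 - d2 - d3 = 28
  d10 = d5/4 = 9/4
  d11 = d7/3 = 12
Walk from origin (0, 0):
  seg 1: right by d4 = 14/3 → (14/3, 0)
  seg 2: up by d5 = 9 → (14/3, 9)
  seg 3: right by d9 = 28 → (98/3, 9)
  seg 4: up by d2 = 4 → (98/3, 13)
  seg 5: left by d4 = 14/3 → (28, 13)
  seg 6: up by d3 = 4 → (28, 17)
  seg 7: up by d5 = 9 → (28, 26)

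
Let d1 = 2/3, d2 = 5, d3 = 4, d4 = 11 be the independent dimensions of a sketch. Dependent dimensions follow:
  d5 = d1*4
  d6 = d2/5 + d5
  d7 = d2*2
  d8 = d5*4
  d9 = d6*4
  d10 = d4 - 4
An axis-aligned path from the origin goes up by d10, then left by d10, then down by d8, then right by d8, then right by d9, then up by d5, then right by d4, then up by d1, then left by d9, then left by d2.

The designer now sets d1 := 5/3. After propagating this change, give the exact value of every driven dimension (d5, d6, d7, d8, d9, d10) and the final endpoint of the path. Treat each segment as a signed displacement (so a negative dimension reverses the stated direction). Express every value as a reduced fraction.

d5 = 20/3
d6 = 23/3
d7 = 10
d8 = 80/3
d9 = 92/3
d10 = 7
endpoint = (77/3, -34/3)

Apply edit: d1 := 5/3
  d5 = d1*4 = 20/3
  d6 = d2/5 + d5 = 23/3
  d7 = d2*2 = 10
  d8 = d5*4 = 80/3
  d9 = d6*4 = 92/3
  d10 = d4 - 4 = 7
Walk from origin (0, 0):
  seg 1: up by d10 = 7 → (0, 7)
  seg 2: left by d10 = 7 → (-7, 7)
  seg 3: down by d8 = 80/3 → (-7, -59/3)
  seg 4: right by d8 = 80/3 → (59/3, -59/3)
  seg 5: right by d9 = 92/3 → (151/3, -59/3)
  seg 6: up by d5 = 20/3 → (151/3, -13)
  seg 7: right by d4 = 11 → (184/3, -13)
  seg 8: up by d1 = 5/3 → (184/3, -34/3)
  seg 9: left by d9 = 92/3 → (92/3, -34/3)
  seg 10: left by d2 = 5 → (77/3, -34/3)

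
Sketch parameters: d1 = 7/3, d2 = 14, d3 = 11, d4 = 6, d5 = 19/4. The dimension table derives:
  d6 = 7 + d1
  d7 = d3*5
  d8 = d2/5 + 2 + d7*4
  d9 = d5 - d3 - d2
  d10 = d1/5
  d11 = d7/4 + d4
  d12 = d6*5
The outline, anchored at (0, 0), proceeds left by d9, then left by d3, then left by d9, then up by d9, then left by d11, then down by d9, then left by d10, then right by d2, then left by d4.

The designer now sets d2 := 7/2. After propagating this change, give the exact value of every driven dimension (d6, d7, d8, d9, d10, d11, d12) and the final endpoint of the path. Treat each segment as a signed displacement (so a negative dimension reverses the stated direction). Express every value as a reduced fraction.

Apply edit: d2 := 7/2
  d6 = 7 + d1 = 28/3
  d7 = d3*5 = 55
  d8 = d2/5 + 2 + d7*4 = 2227/10
  d9 = d5 - d3 - d2 = -39/4
  d10 = d1/5 = 7/15
  d11 = d7/4 + d4 = 79/4
  d12 = d6*5 = 140/3
Walk from origin (0, 0):
  seg 1: left by d9 = -39/4 → (39/4, 0)
  seg 2: left by d3 = 11 → (-5/4, 0)
  seg 3: left by d9 = -39/4 → (17/2, 0)
  seg 4: up by d9 = -39/4 → (17/2, -39/4)
  seg 5: left by d11 = 79/4 → (-45/4, -39/4)
  seg 6: down by d9 = -39/4 → (-45/4, 0)
  seg 7: left by d10 = 7/15 → (-703/60, 0)
  seg 8: right by d2 = 7/2 → (-493/60, 0)
  seg 9: left by d4 = 6 → (-853/60, 0)

d6 = 28/3
d7 = 55
d8 = 2227/10
d9 = -39/4
d10 = 7/15
d11 = 79/4
d12 = 140/3
endpoint = (-853/60, 0)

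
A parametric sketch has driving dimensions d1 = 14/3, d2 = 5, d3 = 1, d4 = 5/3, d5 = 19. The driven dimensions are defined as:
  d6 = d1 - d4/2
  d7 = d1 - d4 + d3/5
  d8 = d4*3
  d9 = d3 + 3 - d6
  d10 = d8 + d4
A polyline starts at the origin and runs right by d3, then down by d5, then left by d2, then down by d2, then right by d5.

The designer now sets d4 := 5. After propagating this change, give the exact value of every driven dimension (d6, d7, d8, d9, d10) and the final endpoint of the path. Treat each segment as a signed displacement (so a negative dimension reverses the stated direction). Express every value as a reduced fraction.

Apply edit: d4 := 5
  d6 = d1 - d4/2 = 13/6
  d7 = d1 - d4 + d3/5 = -2/15
  d8 = d4*3 = 15
  d9 = d3 + 3 - d6 = 11/6
  d10 = d8 + d4 = 20
Walk from origin (0, 0):
  seg 1: right by d3 = 1 → (1, 0)
  seg 2: down by d5 = 19 → (1, -19)
  seg 3: left by d2 = 5 → (-4, -19)
  seg 4: down by d2 = 5 → (-4, -24)
  seg 5: right by d5 = 19 → (15, -24)

d6 = 13/6
d7 = -2/15
d8 = 15
d9 = 11/6
d10 = 20
endpoint = (15, -24)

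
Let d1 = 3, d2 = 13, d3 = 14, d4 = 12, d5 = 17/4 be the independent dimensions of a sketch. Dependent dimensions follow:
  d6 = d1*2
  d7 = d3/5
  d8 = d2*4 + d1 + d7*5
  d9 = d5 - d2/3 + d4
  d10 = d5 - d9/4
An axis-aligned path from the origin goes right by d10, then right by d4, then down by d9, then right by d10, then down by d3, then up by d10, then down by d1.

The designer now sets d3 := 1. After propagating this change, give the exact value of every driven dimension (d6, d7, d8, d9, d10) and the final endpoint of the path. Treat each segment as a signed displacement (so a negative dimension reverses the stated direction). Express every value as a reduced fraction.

d6 = 6
d7 = 1/5
d8 = 56
d9 = 143/12
d10 = 61/48
endpoint = (349/24, -703/48)

Apply edit: d3 := 1
  d6 = d1*2 = 6
  d7 = d3/5 = 1/5
  d8 = d2*4 + d1 + d7*5 = 56
  d9 = d5 - d2/3 + d4 = 143/12
  d10 = d5 - d9/4 = 61/48
Walk from origin (0, 0):
  seg 1: right by d10 = 61/48 → (61/48, 0)
  seg 2: right by d4 = 12 → (637/48, 0)
  seg 3: down by d9 = 143/12 → (637/48, -143/12)
  seg 4: right by d10 = 61/48 → (349/24, -143/12)
  seg 5: down by d3 = 1 → (349/24, -155/12)
  seg 6: up by d10 = 61/48 → (349/24, -559/48)
  seg 7: down by d1 = 3 → (349/24, -703/48)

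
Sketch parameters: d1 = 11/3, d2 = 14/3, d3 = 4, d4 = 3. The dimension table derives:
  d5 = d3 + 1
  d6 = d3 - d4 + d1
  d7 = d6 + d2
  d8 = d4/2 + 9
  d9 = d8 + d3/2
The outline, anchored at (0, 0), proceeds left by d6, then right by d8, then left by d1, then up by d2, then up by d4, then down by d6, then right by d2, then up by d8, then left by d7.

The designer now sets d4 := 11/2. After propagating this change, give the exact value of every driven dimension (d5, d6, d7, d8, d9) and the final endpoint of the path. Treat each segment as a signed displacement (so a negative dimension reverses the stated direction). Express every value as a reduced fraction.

Apply edit: d4 := 11/2
  d5 = d3 + 1 = 5
  d6 = d3 - d4 + d1 = 13/6
  d7 = d6 + d2 = 41/6
  d8 = d4/2 + 9 = 47/4
  d9 = d8 + d3/2 = 55/4
Walk from origin (0, 0):
  seg 1: left by d6 = 13/6 → (-13/6, 0)
  seg 2: right by d8 = 47/4 → (115/12, 0)
  seg 3: left by d1 = 11/3 → (71/12, 0)
  seg 4: up by d2 = 14/3 → (71/12, 14/3)
  seg 5: up by d4 = 11/2 → (71/12, 61/6)
  seg 6: down by d6 = 13/6 → (71/12, 8)
  seg 7: right by d2 = 14/3 → (127/12, 8)
  seg 8: up by d8 = 47/4 → (127/12, 79/4)
  seg 9: left by d7 = 41/6 → (15/4, 79/4)

d5 = 5
d6 = 13/6
d7 = 41/6
d8 = 47/4
d9 = 55/4
endpoint = (15/4, 79/4)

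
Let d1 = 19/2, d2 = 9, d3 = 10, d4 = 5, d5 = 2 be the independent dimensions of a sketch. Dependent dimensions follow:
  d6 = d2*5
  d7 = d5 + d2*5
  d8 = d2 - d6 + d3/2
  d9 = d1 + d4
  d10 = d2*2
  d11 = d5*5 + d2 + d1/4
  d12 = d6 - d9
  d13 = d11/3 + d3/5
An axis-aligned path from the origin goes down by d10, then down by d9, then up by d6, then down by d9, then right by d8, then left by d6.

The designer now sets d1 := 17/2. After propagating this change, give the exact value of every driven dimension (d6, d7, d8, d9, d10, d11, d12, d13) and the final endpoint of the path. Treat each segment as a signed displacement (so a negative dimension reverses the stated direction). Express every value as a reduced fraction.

d6 = 45
d7 = 47
d8 = -31
d9 = 27/2
d10 = 18
d11 = 169/8
d12 = 63/2
d13 = 217/24
endpoint = (-76, 0)

Apply edit: d1 := 17/2
  d6 = d2*5 = 45
  d7 = d5 + d2*5 = 47
  d8 = d2 - d6 + d3/2 = -31
  d9 = d1 + d4 = 27/2
  d10 = d2*2 = 18
  d11 = d5*5 + d2 + d1/4 = 169/8
  d12 = d6 - d9 = 63/2
  d13 = d11/3 + d3/5 = 217/24
Walk from origin (0, 0):
  seg 1: down by d10 = 18 → (0, -18)
  seg 2: down by d9 = 27/2 → (0, -63/2)
  seg 3: up by d6 = 45 → (0, 27/2)
  seg 4: down by d9 = 27/2 → (0, 0)
  seg 5: right by d8 = -31 → (-31, 0)
  seg 6: left by d6 = 45 → (-76, 0)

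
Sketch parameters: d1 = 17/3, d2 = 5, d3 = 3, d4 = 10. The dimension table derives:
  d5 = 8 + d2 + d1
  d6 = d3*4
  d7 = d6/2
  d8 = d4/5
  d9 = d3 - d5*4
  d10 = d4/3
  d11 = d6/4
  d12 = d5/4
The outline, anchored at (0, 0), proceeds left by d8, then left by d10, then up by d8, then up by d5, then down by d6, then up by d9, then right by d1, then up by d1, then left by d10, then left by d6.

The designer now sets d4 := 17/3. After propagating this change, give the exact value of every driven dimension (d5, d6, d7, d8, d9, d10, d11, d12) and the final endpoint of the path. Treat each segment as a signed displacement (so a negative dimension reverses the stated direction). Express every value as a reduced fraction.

Apply edit: d4 := 17/3
  d5 = 8 + d2 + d1 = 56/3
  d6 = d3*4 = 12
  d7 = d6/2 = 6
  d8 = d4/5 = 17/15
  d9 = d3 - d5*4 = -215/3
  d10 = d4/3 = 17/9
  d11 = d6/4 = 3
  d12 = d5/4 = 14/3
Walk from origin (0, 0):
  seg 1: left by d8 = 17/15 → (-17/15, 0)
  seg 2: left by d10 = 17/9 → (-136/45, 0)
  seg 3: up by d8 = 17/15 → (-136/45, 17/15)
  seg 4: up by d5 = 56/3 → (-136/45, 99/5)
  seg 5: down by d6 = 12 → (-136/45, 39/5)
  seg 6: up by d9 = -215/3 → (-136/45, -958/15)
  seg 7: right by d1 = 17/3 → (119/45, -958/15)
  seg 8: up by d1 = 17/3 → (119/45, -291/5)
  seg 9: left by d10 = 17/9 → (34/45, -291/5)
  seg 10: left by d6 = 12 → (-506/45, -291/5)

d5 = 56/3
d6 = 12
d7 = 6
d8 = 17/15
d9 = -215/3
d10 = 17/9
d11 = 3
d12 = 14/3
endpoint = (-506/45, -291/5)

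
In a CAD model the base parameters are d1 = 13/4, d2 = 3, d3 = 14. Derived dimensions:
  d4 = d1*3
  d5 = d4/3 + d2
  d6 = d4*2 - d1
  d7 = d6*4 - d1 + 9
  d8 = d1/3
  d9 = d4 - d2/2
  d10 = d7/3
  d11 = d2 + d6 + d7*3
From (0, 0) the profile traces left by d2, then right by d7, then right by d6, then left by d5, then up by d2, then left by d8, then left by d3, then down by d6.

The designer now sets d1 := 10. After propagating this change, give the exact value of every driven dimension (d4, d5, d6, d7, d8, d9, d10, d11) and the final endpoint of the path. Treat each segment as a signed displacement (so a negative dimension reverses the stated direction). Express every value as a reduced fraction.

Apply edit: d1 := 10
  d4 = d1*3 = 30
  d5 = d4/3 + d2 = 13
  d6 = d4*2 - d1 = 50
  d7 = d6*4 - d1 + 9 = 199
  d8 = d1/3 = 10/3
  d9 = d4 - d2/2 = 57/2
  d10 = d7/3 = 199/3
  d11 = d2 + d6 + d7*3 = 650
Walk from origin (0, 0):
  seg 1: left by d2 = 3 → (-3, 0)
  seg 2: right by d7 = 199 → (196, 0)
  seg 3: right by d6 = 50 → (246, 0)
  seg 4: left by d5 = 13 → (233, 0)
  seg 5: up by d2 = 3 → (233, 3)
  seg 6: left by d8 = 10/3 → (689/3, 3)
  seg 7: left by d3 = 14 → (647/3, 3)
  seg 8: down by d6 = 50 → (647/3, -47)

d4 = 30
d5 = 13
d6 = 50
d7 = 199
d8 = 10/3
d9 = 57/2
d10 = 199/3
d11 = 650
endpoint = (647/3, -47)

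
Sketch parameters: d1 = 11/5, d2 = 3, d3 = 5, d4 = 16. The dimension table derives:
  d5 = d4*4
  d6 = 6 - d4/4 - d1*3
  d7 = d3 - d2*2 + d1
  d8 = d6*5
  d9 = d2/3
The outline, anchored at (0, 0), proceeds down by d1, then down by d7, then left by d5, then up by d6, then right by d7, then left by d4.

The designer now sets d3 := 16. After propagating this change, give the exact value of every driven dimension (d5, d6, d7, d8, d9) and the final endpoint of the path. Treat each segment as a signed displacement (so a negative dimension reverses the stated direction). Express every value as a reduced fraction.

Apply edit: d3 := 16
  d5 = d4*4 = 64
  d6 = 6 - d4/4 - d1*3 = -23/5
  d7 = d3 - d2*2 + d1 = 61/5
  d8 = d6*5 = -23
  d9 = d2/3 = 1
Walk from origin (0, 0):
  seg 1: down by d1 = 11/5 → (0, -11/5)
  seg 2: down by d7 = 61/5 → (0, -72/5)
  seg 3: left by d5 = 64 → (-64, -72/5)
  seg 4: up by d6 = -23/5 → (-64, -19)
  seg 5: right by d7 = 61/5 → (-259/5, -19)
  seg 6: left by d4 = 16 → (-339/5, -19)

d5 = 64
d6 = -23/5
d7 = 61/5
d8 = -23
d9 = 1
endpoint = (-339/5, -19)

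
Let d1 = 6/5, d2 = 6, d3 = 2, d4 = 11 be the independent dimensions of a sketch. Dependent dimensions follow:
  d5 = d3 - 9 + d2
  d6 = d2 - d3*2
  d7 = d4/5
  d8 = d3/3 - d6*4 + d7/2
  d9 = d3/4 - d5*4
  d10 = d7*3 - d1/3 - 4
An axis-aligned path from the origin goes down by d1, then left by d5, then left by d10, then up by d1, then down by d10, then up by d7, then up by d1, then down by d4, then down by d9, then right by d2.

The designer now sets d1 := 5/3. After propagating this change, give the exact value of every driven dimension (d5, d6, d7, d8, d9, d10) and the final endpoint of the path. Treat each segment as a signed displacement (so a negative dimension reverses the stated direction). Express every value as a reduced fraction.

Apply edit: d1 := 5/3
  d5 = d3 - 9 + d2 = -1
  d6 = d2 - d3*2 = 2
  d7 = d4/5 = 11/5
  d8 = d3/3 - d6*4 + d7/2 = -187/30
  d9 = d3/4 - d5*4 = 9/2
  d10 = d7*3 - d1/3 - 4 = 92/45
Walk from origin (0, 0):
  seg 1: down by d1 = 5/3 → (0, -5/3)
  seg 2: left by d5 = -1 → (1, -5/3)
  seg 3: left by d10 = 92/45 → (-47/45, -5/3)
  seg 4: up by d1 = 5/3 → (-47/45, 0)
  seg 5: down by d10 = 92/45 → (-47/45, -92/45)
  seg 6: up by d7 = 11/5 → (-47/45, 7/45)
  seg 7: up by d1 = 5/3 → (-47/45, 82/45)
  seg 8: down by d4 = 11 → (-47/45, -413/45)
  seg 9: down by d9 = 9/2 → (-47/45, -1231/90)
  seg 10: right by d2 = 6 → (223/45, -1231/90)

d5 = -1
d6 = 2
d7 = 11/5
d8 = -187/30
d9 = 9/2
d10 = 92/45
endpoint = (223/45, -1231/90)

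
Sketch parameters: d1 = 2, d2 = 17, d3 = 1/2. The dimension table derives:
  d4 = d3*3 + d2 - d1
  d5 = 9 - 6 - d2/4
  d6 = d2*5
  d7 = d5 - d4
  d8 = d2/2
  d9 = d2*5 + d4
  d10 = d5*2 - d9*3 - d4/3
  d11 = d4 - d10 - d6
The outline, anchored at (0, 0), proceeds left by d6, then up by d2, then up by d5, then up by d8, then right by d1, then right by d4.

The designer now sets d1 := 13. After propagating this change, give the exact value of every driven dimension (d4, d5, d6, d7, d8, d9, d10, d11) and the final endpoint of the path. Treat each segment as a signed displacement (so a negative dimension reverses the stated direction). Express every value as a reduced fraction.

d4 = 11/2
d5 = -5/4
d6 = 85
d7 = -27/4
d8 = 17/2
d9 = 181/2
d10 = -1655/6
d11 = 589/3
endpoint = (-133/2, 97/4)

Apply edit: d1 := 13
  d4 = d3*3 + d2 - d1 = 11/2
  d5 = 9 - 6 - d2/4 = -5/4
  d6 = d2*5 = 85
  d7 = d5 - d4 = -27/4
  d8 = d2/2 = 17/2
  d9 = d2*5 + d4 = 181/2
  d10 = d5*2 - d9*3 - d4/3 = -1655/6
  d11 = d4 - d10 - d6 = 589/3
Walk from origin (0, 0):
  seg 1: left by d6 = 85 → (-85, 0)
  seg 2: up by d2 = 17 → (-85, 17)
  seg 3: up by d5 = -5/4 → (-85, 63/4)
  seg 4: up by d8 = 17/2 → (-85, 97/4)
  seg 5: right by d1 = 13 → (-72, 97/4)
  seg 6: right by d4 = 11/2 → (-133/2, 97/4)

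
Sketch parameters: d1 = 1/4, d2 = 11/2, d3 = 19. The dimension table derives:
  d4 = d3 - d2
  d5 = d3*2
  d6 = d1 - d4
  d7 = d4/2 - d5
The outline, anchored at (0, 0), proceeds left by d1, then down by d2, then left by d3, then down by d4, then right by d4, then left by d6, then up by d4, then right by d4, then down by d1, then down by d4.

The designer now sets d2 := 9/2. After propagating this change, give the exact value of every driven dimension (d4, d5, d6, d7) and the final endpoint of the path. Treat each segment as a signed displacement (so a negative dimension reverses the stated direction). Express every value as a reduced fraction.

d4 = 29/2
d5 = 38
d6 = -57/4
d7 = -123/4
endpoint = (24, -77/4)

Apply edit: d2 := 9/2
  d4 = d3 - d2 = 29/2
  d5 = d3*2 = 38
  d6 = d1 - d4 = -57/4
  d7 = d4/2 - d5 = -123/4
Walk from origin (0, 0):
  seg 1: left by d1 = 1/4 → (-1/4, 0)
  seg 2: down by d2 = 9/2 → (-1/4, -9/2)
  seg 3: left by d3 = 19 → (-77/4, -9/2)
  seg 4: down by d4 = 29/2 → (-77/4, -19)
  seg 5: right by d4 = 29/2 → (-19/4, -19)
  seg 6: left by d6 = -57/4 → (19/2, -19)
  seg 7: up by d4 = 29/2 → (19/2, -9/2)
  seg 8: right by d4 = 29/2 → (24, -9/2)
  seg 9: down by d1 = 1/4 → (24, -19/4)
  seg 10: down by d4 = 29/2 → (24, -77/4)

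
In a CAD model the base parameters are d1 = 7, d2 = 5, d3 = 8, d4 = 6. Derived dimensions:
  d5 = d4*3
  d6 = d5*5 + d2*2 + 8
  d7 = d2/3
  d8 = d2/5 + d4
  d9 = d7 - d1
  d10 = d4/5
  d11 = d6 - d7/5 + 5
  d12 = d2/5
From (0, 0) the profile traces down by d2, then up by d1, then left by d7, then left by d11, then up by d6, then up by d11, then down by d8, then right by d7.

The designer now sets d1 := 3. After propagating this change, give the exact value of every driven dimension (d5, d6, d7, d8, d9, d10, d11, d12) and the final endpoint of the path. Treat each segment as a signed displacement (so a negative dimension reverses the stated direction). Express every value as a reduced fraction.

Apply edit: d1 := 3
  d5 = d4*3 = 18
  d6 = d5*5 + d2*2 + 8 = 108
  d7 = d2/3 = 5/3
  d8 = d2/5 + d4 = 7
  d9 = d7 - d1 = -4/3
  d10 = d4/5 = 6/5
  d11 = d6 - d7/5 + 5 = 338/3
  d12 = d2/5 = 1
Walk from origin (0, 0):
  seg 1: down by d2 = 5 → (0, -5)
  seg 2: up by d1 = 3 → (0, -2)
  seg 3: left by d7 = 5/3 → (-5/3, -2)
  seg 4: left by d11 = 338/3 → (-343/3, -2)
  seg 5: up by d6 = 108 → (-343/3, 106)
  seg 6: up by d11 = 338/3 → (-343/3, 656/3)
  seg 7: down by d8 = 7 → (-343/3, 635/3)
  seg 8: right by d7 = 5/3 → (-338/3, 635/3)

d5 = 18
d6 = 108
d7 = 5/3
d8 = 7
d9 = -4/3
d10 = 6/5
d11 = 338/3
d12 = 1
endpoint = (-338/3, 635/3)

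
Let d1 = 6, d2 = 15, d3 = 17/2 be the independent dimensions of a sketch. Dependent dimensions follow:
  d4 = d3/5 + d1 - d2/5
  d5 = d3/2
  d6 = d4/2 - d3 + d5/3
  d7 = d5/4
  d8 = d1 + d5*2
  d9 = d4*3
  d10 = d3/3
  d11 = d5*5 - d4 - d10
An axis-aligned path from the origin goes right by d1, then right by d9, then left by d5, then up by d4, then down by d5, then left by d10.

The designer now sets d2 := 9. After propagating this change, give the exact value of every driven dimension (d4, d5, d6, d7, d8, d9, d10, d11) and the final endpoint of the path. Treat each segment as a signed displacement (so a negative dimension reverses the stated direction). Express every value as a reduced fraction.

Apply edit: d2 := 9
  d4 = d3/5 + d1 - d2/5 = 59/10
  d5 = d3/2 = 17/4
  d6 = d4/2 - d3 + d5/3 = -62/15
  d7 = d5/4 = 17/16
  d8 = d1 + d5*2 = 29/2
  d9 = d4*3 = 177/10
  d10 = d3/3 = 17/6
  d11 = d5*5 - d4 - d10 = 751/60
Walk from origin (0, 0):
  seg 1: right by d1 = 6 → (6, 0)
  seg 2: right by d9 = 177/10 → (237/10, 0)
  seg 3: left by d5 = 17/4 → (389/20, 0)
  seg 4: up by d4 = 59/10 → (389/20, 59/10)
  seg 5: down by d5 = 17/4 → (389/20, 33/20)
  seg 6: left by d10 = 17/6 → (997/60, 33/20)

d4 = 59/10
d5 = 17/4
d6 = -62/15
d7 = 17/16
d8 = 29/2
d9 = 177/10
d10 = 17/6
d11 = 751/60
endpoint = (997/60, 33/20)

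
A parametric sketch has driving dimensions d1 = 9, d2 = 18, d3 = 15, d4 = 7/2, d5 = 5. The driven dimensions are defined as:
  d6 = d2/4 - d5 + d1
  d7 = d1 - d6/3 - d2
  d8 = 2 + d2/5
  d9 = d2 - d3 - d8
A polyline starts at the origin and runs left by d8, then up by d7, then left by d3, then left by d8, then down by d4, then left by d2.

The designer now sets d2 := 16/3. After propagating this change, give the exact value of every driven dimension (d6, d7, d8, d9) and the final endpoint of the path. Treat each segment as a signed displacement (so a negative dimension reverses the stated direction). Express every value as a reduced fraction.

d6 = 16/3
d7 = 17/9
d8 = 46/15
d9 = -191/15
endpoint = (-397/15, -29/18)

Apply edit: d2 := 16/3
  d6 = d2/4 - d5 + d1 = 16/3
  d7 = d1 - d6/3 - d2 = 17/9
  d8 = 2 + d2/5 = 46/15
  d9 = d2 - d3 - d8 = -191/15
Walk from origin (0, 0):
  seg 1: left by d8 = 46/15 → (-46/15, 0)
  seg 2: up by d7 = 17/9 → (-46/15, 17/9)
  seg 3: left by d3 = 15 → (-271/15, 17/9)
  seg 4: left by d8 = 46/15 → (-317/15, 17/9)
  seg 5: down by d4 = 7/2 → (-317/15, -29/18)
  seg 6: left by d2 = 16/3 → (-397/15, -29/18)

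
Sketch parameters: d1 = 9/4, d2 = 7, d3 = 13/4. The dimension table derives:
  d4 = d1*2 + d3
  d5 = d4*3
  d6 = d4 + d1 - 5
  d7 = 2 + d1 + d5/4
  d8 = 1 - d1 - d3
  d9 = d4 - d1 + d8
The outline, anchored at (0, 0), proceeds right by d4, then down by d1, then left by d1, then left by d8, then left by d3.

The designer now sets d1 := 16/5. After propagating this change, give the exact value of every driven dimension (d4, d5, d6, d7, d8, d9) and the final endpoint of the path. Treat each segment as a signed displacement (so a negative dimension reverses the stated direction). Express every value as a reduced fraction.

d4 = 193/20
d5 = 579/20
d6 = 157/20
d7 = 199/16
d8 = -109/20
d9 = 1
endpoint = (173/20, -16/5)

Apply edit: d1 := 16/5
  d4 = d1*2 + d3 = 193/20
  d5 = d4*3 = 579/20
  d6 = d4 + d1 - 5 = 157/20
  d7 = 2 + d1 + d5/4 = 199/16
  d8 = 1 - d1 - d3 = -109/20
  d9 = d4 - d1 + d8 = 1
Walk from origin (0, 0):
  seg 1: right by d4 = 193/20 → (193/20, 0)
  seg 2: down by d1 = 16/5 → (193/20, -16/5)
  seg 3: left by d1 = 16/5 → (129/20, -16/5)
  seg 4: left by d8 = -109/20 → (119/10, -16/5)
  seg 5: left by d3 = 13/4 → (173/20, -16/5)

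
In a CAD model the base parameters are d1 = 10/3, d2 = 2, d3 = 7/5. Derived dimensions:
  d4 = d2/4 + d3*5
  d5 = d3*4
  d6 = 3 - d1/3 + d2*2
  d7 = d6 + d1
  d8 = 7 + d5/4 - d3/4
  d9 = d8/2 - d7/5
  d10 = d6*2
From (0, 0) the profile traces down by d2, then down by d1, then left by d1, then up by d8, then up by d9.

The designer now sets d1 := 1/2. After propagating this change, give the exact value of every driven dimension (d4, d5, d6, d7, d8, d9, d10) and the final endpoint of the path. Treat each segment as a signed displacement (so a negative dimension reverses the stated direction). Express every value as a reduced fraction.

Apply edit: d1 := 1/2
  d4 = d2/4 + d3*5 = 15/2
  d5 = d3*4 = 28/5
  d6 = 3 - d1/3 + d2*2 = 41/6
  d7 = d6 + d1 = 22/3
  d8 = 7 + d5/4 - d3/4 = 161/20
  d9 = d8/2 - d7/5 = 307/120
  d10 = d6*2 = 41/3
Walk from origin (0, 0):
  seg 1: down by d2 = 2 → (0, -2)
  seg 2: down by d1 = 1/2 → (0, -5/2)
  seg 3: left by d1 = 1/2 → (-1/2, -5/2)
  seg 4: up by d8 = 161/20 → (-1/2, 111/20)
  seg 5: up by d9 = 307/120 → (-1/2, 973/120)

d4 = 15/2
d5 = 28/5
d6 = 41/6
d7 = 22/3
d8 = 161/20
d9 = 307/120
d10 = 41/3
endpoint = (-1/2, 973/120)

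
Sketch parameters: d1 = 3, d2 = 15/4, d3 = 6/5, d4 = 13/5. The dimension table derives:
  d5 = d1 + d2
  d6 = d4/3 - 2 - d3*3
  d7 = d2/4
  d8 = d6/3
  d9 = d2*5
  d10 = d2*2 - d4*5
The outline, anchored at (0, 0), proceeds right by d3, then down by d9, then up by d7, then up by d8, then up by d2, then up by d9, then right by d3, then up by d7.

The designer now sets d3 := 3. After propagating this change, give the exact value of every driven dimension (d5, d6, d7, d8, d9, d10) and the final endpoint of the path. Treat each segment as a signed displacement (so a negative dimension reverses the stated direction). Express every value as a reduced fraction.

Apply edit: d3 := 3
  d5 = d1 + d2 = 27/4
  d6 = d4/3 - 2 - d3*3 = -152/15
  d7 = d2/4 = 15/16
  d8 = d6/3 = -152/45
  d9 = d2*5 = 75/4
  d10 = d2*2 - d4*5 = -11/2
Walk from origin (0, 0):
  seg 1: right by d3 = 3 → (3, 0)
  seg 2: down by d9 = 75/4 → (3, -75/4)
  seg 3: up by d7 = 15/16 → (3, -285/16)
  seg 4: up by d8 = -152/45 → (3, -15257/720)
  seg 5: up by d2 = 15/4 → (3, -12557/720)
  seg 6: up by d9 = 75/4 → (3, 943/720)
  seg 7: right by d3 = 3 → (6, 943/720)
  seg 8: up by d7 = 15/16 → (6, 809/360)

d5 = 27/4
d6 = -152/15
d7 = 15/16
d8 = -152/45
d9 = 75/4
d10 = -11/2
endpoint = (6, 809/360)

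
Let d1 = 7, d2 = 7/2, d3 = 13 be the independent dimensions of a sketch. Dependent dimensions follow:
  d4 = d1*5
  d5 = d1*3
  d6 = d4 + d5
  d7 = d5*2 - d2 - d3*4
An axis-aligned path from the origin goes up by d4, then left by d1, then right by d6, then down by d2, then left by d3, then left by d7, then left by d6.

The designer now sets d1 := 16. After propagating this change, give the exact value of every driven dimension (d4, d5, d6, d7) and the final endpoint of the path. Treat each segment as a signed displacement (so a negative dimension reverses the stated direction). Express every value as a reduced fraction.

d4 = 80
d5 = 48
d6 = 128
d7 = 81/2
endpoint = (-139/2, 153/2)

Apply edit: d1 := 16
  d4 = d1*5 = 80
  d5 = d1*3 = 48
  d6 = d4 + d5 = 128
  d7 = d5*2 - d2 - d3*4 = 81/2
Walk from origin (0, 0):
  seg 1: up by d4 = 80 → (0, 80)
  seg 2: left by d1 = 16 → (-16, 80)
  seg 3: right by d6 = 128 → (112, 80)
  seg 4: down by d2 = 7/2 → (112, 153/2)
  seg 5: left by d3 = 13 → (99, 153/2)
  seg 6: left by d7 = 81/2 → (117/2, 153/2)
  seg 7: left by d6 = 128 → (-139/2, 153/2)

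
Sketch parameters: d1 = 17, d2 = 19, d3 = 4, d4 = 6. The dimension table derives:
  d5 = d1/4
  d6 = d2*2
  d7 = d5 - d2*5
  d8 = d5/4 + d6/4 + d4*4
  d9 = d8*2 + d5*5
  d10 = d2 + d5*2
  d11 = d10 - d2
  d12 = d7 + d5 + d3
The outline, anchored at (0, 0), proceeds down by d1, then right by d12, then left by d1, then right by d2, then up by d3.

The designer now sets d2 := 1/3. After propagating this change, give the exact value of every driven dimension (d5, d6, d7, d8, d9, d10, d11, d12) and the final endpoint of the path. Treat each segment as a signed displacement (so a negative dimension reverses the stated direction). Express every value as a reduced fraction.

d5 = 17/4
d6 = 2/3
d7 = 31/12
d8 = 1211/48
d9 = 1721/24
d10 = 53/6
d11 = 17/2
d12 = 65/6
endpoint = (-35/6, -13)

Apply edit: d2 := 1/3
  d5 = d1/4 = 17/4
  d6 = d2*2 = 2/3
  d7 = d5 - d2*5 = 31/12
  d8 = d5/4 + d6/4 + d4*4 = 1211/48
  d9 = d8*2 + d5*5 = 1721/24
  d10 = d2 + d5*2 = 53/6
  d11 = d10 - d2 = 17/2
  d12 = d7 + d5 + d3 = 65/6
Walk from origin (0, 0):
  seg 1: down by d1 = 17 → (0, -17)
  seg 2: right by d12 = 65/6 → (65/6, -17)
  seg 3: left by d1 = 17 → (-37/6, -17)
  seg 4: right by d2 = 1/3 → (-35/6, -17)
  seg 5: up by d3 = 4 → (-35/6, -13)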